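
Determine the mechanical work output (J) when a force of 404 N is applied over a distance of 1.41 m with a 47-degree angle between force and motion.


W = F * d * cos(theta)
theta = 47 deg = 0.8203 rad
cos(theta) = 0.6820
W = 404 * 1.41 * 0.6820
W = 388.4935


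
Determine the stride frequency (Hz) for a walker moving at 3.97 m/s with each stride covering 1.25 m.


f = v / stride_length
f = 3.97 / 1.25
f = 3.1760


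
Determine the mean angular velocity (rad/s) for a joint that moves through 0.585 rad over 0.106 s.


omega = delta_theta / delta_t
omega = 0.585 / 0.106
omega = 5.5189


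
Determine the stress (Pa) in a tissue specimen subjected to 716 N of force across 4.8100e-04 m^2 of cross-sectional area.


stress = F / A
stress = 716 / 4.8100e-04
stress = 1.4886e+06


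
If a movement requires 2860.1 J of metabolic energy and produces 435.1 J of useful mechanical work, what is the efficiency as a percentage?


eta = (W_mech / E_meta) * 100
eta = (435.1 / 2860.1) * 100
ratio = 0.1521
eta = 15.2128


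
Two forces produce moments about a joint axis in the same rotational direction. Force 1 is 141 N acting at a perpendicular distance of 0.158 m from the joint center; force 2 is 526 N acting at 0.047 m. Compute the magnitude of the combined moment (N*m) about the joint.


M = F1 * d1 + F2 * d2
M = 141 * 0.158 + 526 * 0.047
M = 22.2780 + 24.7220
M = 47.0000


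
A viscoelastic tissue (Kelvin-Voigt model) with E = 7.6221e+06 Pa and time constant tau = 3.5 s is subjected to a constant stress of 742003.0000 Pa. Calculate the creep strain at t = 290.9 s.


epsilon(t) = (sigma/E) * (1 - exp(-t/tau))
sigma/E = 742003.0000 / 7.6221e+06 = 0.0973
exp(-t/tau) = exp(-290.9 / 3.5) = 8.0154e-37
epsilon = 0.0973 * (1 - 8.0154e-37)
epsilon = 0.0973


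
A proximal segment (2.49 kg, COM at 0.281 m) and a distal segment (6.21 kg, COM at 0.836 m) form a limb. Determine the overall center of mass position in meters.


COM = (m1*x1 + m2*x2) / (m1 + m2)
COM = (2.49*0.281 + 6.21*0.836) / (2.49 + 6.21)
Numerator = 5.8913
Denominator = 8.7000
COM = 0.6772


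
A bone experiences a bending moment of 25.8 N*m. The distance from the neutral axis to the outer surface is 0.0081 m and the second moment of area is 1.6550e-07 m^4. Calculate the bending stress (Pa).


sigma = M * c / I
sigma = 25.8 * 0.0081 / 1.6550e-07
M * c = 0.2090
sigma = 1.2627e+06


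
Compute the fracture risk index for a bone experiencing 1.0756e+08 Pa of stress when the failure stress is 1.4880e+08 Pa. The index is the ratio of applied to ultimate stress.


FRI = applied / ultimate
FRI = 1.0756e+08 / 1.4880e+08
FRI = 0.7228


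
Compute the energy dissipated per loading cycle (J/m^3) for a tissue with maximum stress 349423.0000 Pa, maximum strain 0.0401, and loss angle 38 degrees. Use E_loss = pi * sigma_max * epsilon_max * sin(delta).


E_loss = pi * sigma_max * epsilon_max * sin(delta)
delta = 38 deg = 0.6632 rad
sin(delta) = 0.6157
E_loss = pi * 349423.0000 * 0.0401 * 0.6157
E_loss = 27101.1495


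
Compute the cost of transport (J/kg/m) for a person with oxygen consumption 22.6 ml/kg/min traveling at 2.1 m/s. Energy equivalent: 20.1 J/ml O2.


Power per kg = VO2 * 20.1 / 60
Power per kg = 22.6 * 20.1 / 60 = 7.5710 W/kg
Cost = power_per_kg / speed
Cost = 7.5710 / 2.1
Cost = 3.6052


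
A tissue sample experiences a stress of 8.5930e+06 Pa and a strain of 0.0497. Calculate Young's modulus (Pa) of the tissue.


E = stress / strain
E = 8.5930e+06 / 0.0497
E = 1.7290e+08


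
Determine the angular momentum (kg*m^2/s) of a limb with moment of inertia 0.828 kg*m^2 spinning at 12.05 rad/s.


L = I * omega
L = 0.828 * 12.05
L = 9.9774


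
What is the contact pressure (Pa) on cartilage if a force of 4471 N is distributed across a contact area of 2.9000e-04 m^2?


P = F / A
P = 4471 / 2.9000e-04
P = 1.5417e+07


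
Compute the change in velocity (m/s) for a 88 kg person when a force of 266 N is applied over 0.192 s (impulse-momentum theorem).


J = F * dt = 266 * 0.192 = 51.0720 N*s
delta_v = J / m
delta_v = 51.0720 / 88
delta_v = 0.5804


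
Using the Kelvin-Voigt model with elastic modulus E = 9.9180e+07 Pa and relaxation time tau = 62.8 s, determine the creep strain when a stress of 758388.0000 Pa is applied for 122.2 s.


epsilon(t) = (sigma/E) * (1 - exp(-t/tau))
sigma/E = 758388.0000 / 9.9180e+07 = 0.0076
exp(-t/tau) = exp(-122.2 / 62.8) = 0.1429
epsilon = 0.0076 * (1 - 0.1429)
epsilon = 0.0066


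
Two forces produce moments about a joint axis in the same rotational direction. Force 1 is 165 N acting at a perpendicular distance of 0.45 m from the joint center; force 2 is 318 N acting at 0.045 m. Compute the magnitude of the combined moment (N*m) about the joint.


M = F1 * d1 + F2 * d2
M = 165 * 0.45 + 318 * 0.045
M = 74.2500 + 14.3100
M = 88.5600


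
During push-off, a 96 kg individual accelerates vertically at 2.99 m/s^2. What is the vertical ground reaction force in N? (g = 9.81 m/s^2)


GRF = m * (g + a)
GRF = 96 * (9.81 + 2.99)
GRF = 96 * 12.8000
GRF = 1228.8000


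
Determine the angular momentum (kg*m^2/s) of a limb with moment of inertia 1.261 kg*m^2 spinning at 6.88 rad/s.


L = I * omega
L = 1.261 * 6.88
L = 8.6757


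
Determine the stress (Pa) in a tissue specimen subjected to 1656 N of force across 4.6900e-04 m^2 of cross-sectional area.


stress = F / A
stress = 1656 / 4.6900e-04
stress = 3.5309e+06


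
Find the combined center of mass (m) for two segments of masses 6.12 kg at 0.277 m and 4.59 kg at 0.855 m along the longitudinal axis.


COM = (m1*x1 + m2*x2) / (m1 + m2)
COM = (6.12*0.277 + 4.59*0.855) / (6.12 + 4.59)
Numerator = 5.6197
Denominator = 10.7100
COM = 0.5247


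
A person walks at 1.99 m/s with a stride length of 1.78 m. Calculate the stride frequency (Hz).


f = v / stride_length
f = 1.99 / 1.78
f = 1.1180


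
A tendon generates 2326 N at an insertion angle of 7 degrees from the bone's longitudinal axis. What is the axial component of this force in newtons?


F_eff = F_tendon * cos(theta)
theta = 7 deg = 0.1222 rad
cos(theta) = 0.9925
F_eff = 2326 * 0.9925
F_eff = 2308.6623


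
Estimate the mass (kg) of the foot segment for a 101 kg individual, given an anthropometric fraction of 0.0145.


m_segment = body_mass * fraction
m_segment = 101 * 0.0145
m_segment = 1.4645


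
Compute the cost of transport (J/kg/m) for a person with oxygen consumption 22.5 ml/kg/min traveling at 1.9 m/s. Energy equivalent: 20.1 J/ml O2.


Power per kg = VO2 * 20.1 / 60
Power per kg = 22.5 * 20.1 / 60 = 7.5375 W/kg
Cost = power_per_kg / speed
Cost = 7.5375 / 1.9
Cost = 3.9671


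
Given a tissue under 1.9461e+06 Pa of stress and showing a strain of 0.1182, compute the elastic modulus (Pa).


E = stress / strain
E = 1.9461e+06 / 0.1182
E = 1.6464e+07


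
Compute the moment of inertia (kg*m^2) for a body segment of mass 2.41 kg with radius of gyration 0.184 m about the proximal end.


I = m * k^2
I = 2.41 * 0.184^2
k^2 = 0.0339
I = 0.0816


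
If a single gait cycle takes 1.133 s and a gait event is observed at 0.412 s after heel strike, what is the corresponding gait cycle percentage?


pct = (event_time / cycle_time) * 100
pct = (0.412 / 1.133) * 100
ratio = 0.3636
pct = 36.3636


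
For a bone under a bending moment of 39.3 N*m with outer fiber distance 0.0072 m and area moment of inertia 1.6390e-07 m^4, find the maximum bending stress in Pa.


sigma = M * c / I
sigma = 39.3 * 0.0072 / 1.6390e-07
M * c = 0.2830
sigma = 1.7264e+06


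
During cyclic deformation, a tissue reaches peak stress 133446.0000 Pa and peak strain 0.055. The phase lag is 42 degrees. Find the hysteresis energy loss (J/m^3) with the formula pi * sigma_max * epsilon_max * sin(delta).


E_loss = pi * sigma_max * epsilon_max * sin(delta)
delta = 42 deg = 0.7330 rad
sin(delta) = 0.6691
E_loss = pi * 133446.0000 * 0.055 * 0.6691
E_loss = 15428.6887


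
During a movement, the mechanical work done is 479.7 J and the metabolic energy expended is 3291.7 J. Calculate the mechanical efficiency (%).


eta = (W_mech / E_meta) * 100
eta = (479.7 / 3291.7) * 100
ratio = 0.1457
eta = 14.5730


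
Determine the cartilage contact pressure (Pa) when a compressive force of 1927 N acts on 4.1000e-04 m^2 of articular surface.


P = F / A
P = 1927 / 4.1000e-04
P = 4.7000e+06


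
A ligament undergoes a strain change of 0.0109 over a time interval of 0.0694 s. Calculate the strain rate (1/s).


strain_rate = delta_strain / delta_t
strain_rate = 0.0109 / 0.0694
strain_rate = 0.1571


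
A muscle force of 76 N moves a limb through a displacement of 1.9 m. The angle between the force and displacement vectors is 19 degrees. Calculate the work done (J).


W = F * d * cos(theta)
theta = 19 deg = 0.3316 rad
cos(theta) = 0.9455
W = 76 * 1.9 * 0.9455
W = 136.5329


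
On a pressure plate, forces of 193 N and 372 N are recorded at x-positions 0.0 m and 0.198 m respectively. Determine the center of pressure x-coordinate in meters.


COP_x = (F1*x1 + F2*x2) / (F1 + F2)
COP_x = (193*0.0 + 372*0.198) / (193 + 372)
Numerator = 73.6560
Denominator = 565
COP_x = 0.1304


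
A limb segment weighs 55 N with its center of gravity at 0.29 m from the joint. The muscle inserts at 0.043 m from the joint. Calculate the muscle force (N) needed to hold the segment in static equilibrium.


F_muscle = W * d_load / d_muscle
F_muscle = 55 * 0.29 / 0.043
Numerator = 15.9500
F_muscle = 370.9302


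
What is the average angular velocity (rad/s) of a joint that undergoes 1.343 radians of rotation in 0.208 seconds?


omega = delta_theta / delta_t
omega = 1.343 / 0.208
omega = 6.4567


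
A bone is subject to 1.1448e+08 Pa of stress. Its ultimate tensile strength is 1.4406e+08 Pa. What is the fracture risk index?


FRI = applied / ultimate
FRI = 1.1448e+08 / 1.4406e+08
FRI = 0.7947


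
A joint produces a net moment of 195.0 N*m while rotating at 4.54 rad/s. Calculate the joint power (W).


P = M * omega
P = 195.0 * 4.54
P = 885.3000


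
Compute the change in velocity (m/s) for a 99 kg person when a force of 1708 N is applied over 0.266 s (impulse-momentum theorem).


J = F * dt = 1708 * 0.266 = 454.3280 N*s
delta_v = J / m
delta_v = 454.3280 / 99
delta_v = 4.5892


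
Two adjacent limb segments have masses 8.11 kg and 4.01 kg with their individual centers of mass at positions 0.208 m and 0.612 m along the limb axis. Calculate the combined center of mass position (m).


COM = (m1*x1 + m2*x2) / (m1 + m2)
COM = (8.11*0.208 + 4.01*0.612) / (8.11 + 4.01)
Numerator = 4.1410
Denominator = 12.1200
COM = 0.3417


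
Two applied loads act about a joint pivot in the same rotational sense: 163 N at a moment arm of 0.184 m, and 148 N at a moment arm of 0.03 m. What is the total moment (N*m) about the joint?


M = F1 * d1 + F2 * d2
M = 163 * 0.184 + 148 * 0.03
M = 29.9920 + 4.4400
M = 34.4320


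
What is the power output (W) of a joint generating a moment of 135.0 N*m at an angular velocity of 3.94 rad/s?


P = M * omega
P = 135.0 * 3.94
P = 531.9000


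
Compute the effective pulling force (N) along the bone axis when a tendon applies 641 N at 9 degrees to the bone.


F_eff = F_tendon * cos(theta)
theta = 9 deg = 0.1571 rad
cos(theta) = 0.9877
F_eff = 641 * 0.9877
F_eff = 633.1082


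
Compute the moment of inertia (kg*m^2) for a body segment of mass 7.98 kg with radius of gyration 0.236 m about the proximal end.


I = m * k^2
I = 7.98 * 0.236^2
k^2 = 0.0557
I = 0.4445


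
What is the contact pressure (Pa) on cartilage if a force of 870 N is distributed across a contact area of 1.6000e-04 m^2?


P = F / A
P = 870 / 1.6000e-04
P = 5.4375e+06


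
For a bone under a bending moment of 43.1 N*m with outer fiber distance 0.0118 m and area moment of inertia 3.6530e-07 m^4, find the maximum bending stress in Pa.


sigma = M * c / I
sigma = 43.1 * 0.0118 / 3.6530e-07
M * c = 0.5086
sigma = 1.3922e+06


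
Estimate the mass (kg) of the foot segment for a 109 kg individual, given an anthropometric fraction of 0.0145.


m_segment = body_mass * fraction
m_segment = 109 * 0.0145
m_segment = 1.5805


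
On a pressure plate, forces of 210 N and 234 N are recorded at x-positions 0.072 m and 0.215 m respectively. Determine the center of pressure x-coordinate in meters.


COP_x = (F1*x1 + F2*x2) / (F1 + F2)
COP_x = (210*0.072 + 234*0.215) / (210 + 234)
Numerator = 65.4300
Denominator = 444
COP_x = 0.1474


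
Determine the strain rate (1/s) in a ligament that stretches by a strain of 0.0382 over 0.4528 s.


strain_rate = delta_strain / delta_t
strain_rate = 0.0382 / 0.4528
strain_rate = 0.0844


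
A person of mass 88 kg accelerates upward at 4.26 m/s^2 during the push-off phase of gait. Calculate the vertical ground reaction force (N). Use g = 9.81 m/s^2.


GRF = m * (g + a)
GRF = 88 * (9.81 + 4.26)
GRF = 88 * 14.0700
GRF = 1238.1600


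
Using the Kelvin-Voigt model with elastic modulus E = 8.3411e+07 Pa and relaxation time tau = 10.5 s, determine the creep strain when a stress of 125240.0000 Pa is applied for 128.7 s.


epsilon(t) = (sigma/E) * (1 - exp(-t/tau))
sigma/E = 125240.0000 / 8.3411e+07 = 0.0015
exp(-t/tau) = exp(-128.7 / 10.5) = 4.7511e-06
epsilon = 0.0015 * (1 - 4.7511e-06)
epsilon = 0.0015


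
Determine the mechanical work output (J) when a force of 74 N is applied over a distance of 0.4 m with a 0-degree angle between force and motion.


W = F * d * cos(theta)
theta = 0 deg = 0.0000 rad
cos(theta) = 1.0000
W = 74 * 0.4 * 1.0000
W = 29.6000


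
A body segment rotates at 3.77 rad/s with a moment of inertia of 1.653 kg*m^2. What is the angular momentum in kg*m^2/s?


L = I * omega
L = 1.653 * 3.77
L = 6.2318


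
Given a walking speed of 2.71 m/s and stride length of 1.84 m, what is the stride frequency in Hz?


f = v / stride_length
f = 2.71 / 1.84
f = 1.4728


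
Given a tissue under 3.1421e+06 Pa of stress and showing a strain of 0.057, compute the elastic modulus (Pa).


E = stress / strain
E = 3.1421e+06 / 0.057
E = 5.5125e+07


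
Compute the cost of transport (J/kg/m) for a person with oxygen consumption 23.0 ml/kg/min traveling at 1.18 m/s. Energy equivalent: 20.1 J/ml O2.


Power per kg = VO2 * 20.1 / 60
Power per kg = 23.0 * 20.1 / 60 = 7.7050 W/kg
Cost = power_per_kg / speed
Cost = 7.7050 / 1.18
Cost = 6.5297


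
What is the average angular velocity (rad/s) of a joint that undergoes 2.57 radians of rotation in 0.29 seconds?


omega = delta_theta / delta_t
omega = 2.57 / 0.29
omega = 8.8621


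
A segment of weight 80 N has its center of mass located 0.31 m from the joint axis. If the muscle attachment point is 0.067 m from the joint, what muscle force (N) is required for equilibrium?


F_muscle = W * d_load / d_muscle
F_muscle = 80 * 0.31 / 0.067
Numerator = 24.8000
F_muscle = 370.1493


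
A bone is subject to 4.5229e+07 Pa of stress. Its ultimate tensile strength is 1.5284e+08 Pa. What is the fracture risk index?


FRI = applied / ultimate
FRI = 4.5229e+07 / 1.5284e+08
FRI = 0.2959


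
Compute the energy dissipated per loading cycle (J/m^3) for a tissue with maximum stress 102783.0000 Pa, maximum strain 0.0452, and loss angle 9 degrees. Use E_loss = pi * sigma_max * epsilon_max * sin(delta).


E_loss = pi * sigma_max * epsilon_max * sin(delta)
delta = 9 deg = 0.1571 rad
sin(delta) = 0.1564
E_loss = pi * 102783.0000 * 0.0452 * 0.1564
E_loss = 2283.1899


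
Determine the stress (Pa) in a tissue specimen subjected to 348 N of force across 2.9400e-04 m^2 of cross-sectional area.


stress = F / A
stress = 348 / 2.9400e-04
stress = 1.1837e+06


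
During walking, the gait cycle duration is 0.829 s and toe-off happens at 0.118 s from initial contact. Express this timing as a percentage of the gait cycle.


pct = (event_time / cycle_time) * 100
pct = (0.118 / 0.829) * 100
ratio = 0.1423
pct = 14.2340


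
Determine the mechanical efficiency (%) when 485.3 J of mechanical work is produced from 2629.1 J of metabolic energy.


eta = (W_mech / E_meta) * 100
eta = (485.3 / 2629.1) * 100
ratio = 0.1846
eta = 18.4588


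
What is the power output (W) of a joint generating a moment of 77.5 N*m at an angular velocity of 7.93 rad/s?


P = M * omega
P = 77.5 * 7.93
P = 614.5750


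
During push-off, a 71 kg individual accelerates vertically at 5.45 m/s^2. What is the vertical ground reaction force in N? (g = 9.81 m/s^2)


GRF = m * (g + a)
GRF = 71 * (9.81 + 5.45)
GRF = 71 * 15.2600
GRF = 1083.4600


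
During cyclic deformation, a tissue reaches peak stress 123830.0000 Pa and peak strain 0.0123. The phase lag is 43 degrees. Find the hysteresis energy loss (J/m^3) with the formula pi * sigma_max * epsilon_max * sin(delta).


E_loss = pi * sigma_max * epsilon_max * sin(delta)
delta = 43 deg = 0.7505 rad
sin(delta) = 0.6820
E_loss = pi * 123830.0000 * 0.0123 * 0.6820
E_loss = 3263.3540


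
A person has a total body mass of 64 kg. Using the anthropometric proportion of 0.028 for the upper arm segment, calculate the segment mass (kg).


m_segment = body_mass * fraction
m_segment = 64 * 0.028
m_segment = 1.7920


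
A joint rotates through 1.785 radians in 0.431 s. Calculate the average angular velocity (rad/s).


omega = delta_theta / delta_t
omega = 1.785 / 0.431
omega = 4.1415


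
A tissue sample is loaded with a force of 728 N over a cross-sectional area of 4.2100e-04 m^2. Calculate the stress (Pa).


stress = F / A
stress = 728 / 4.2100e-04
stress = 1.7292e+06


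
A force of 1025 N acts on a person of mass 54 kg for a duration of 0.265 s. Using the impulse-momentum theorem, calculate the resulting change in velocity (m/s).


J = F * dt = 1025 * 0.265 = 271.6250 N*s
delta_v = J / m
delta_v = 271.6250 / 54
delta_v = 5.0301


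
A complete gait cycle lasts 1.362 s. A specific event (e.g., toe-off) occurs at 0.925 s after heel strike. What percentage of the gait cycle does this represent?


pct = (event_time / cycle_time) * 100
pct = (0.925 / 1.362) * 100
ratio = 0.6791
pct = 67.9148


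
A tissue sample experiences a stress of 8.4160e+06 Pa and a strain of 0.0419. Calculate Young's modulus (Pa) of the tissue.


E = stress / strain
E = 8.4160e+06 / 0.0419
E = 2.0086e+08


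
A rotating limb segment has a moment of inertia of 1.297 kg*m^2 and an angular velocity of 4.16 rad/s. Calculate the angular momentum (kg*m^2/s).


L = I * omega
L = 1.297 * 4.16
L = 5.3955


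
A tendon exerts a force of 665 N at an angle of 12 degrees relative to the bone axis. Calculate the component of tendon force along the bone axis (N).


F_eff = F_tendon * cos(theta)
theta = 12 deg = 0.2094 rad
cos(theta) = 0.9781
F_eff = 665 * 0.9781
F_eff = 650.4682


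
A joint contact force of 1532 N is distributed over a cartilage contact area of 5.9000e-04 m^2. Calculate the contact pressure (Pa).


P = F / A
P = 1532 / 5.9000e-04
P = 2.5966e+06


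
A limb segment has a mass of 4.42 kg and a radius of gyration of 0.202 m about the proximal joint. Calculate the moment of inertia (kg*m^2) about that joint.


I = m * k^2
I = 4.42 * 0.202^2
k^2 = 0.0408
I = 0.1804


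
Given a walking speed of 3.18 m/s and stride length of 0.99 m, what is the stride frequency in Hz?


f = v / stride_length
f = 3.18 / 0.99
f = 3.2121


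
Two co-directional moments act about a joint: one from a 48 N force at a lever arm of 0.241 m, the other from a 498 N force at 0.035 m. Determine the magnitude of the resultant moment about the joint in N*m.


M = F1 * d1 + F2 * d2
M = 48 * 0.241 + 498 * 0.035
M = 11.5680 + 17.4300
M = 28.9980


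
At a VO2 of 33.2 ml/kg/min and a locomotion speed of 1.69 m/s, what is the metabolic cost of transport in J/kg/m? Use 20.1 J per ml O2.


Power per kg = VO2 * 20.1 / 60
Power per kg = 33.2 * 20.1 / 60 = 11.1220 W/kg
Cost = power_per_kg / speed
Cost = 11.1220 / 1.69
Cost = 6.5811


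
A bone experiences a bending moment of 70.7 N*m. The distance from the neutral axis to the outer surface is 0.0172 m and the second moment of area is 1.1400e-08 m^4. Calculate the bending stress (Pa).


sigma = M * c / I
sigma = 70.7 * 0.0172 / 1.1400e-08
M * c = 1.2160
sigma = 1.0667e+08


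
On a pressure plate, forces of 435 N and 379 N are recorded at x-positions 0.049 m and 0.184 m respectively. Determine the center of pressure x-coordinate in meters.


COP_x = (F1*x1 + F2*x2) / (F1 + F2)
COP_x = (435*0.049 + 379*0.184) / (435 + 379)
Numerator = 91.0510
Denominator = 814
COP_x = 0.1119


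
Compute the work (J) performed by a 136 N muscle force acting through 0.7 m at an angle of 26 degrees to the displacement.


W = F * d * cos(theta)
theta = 26 deg = 0.4538 rad
cos(theta) = 0.8988
W = 136 * 0.7 * 0.8988
W = 85.5652


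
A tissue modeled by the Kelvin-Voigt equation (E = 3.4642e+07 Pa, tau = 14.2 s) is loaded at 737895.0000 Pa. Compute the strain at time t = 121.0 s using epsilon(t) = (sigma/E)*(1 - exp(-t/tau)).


epsilon(t) = (sigma/E) * (1 - exp(-t/tau))
sigma/E = 737895.0000 / 3.4642e+07 = 0.0213
exp(-t/tau) = exp(-121.0 / 14.2) = 1.9921e-04
epsilon = 0.0213 * (1 - 1.9921e-04)
epsilon = 0.0213


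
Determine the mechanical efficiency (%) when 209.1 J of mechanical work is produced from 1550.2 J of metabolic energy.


eta = (W_mech / E_meta) * 100
eta = (209.1 / 1550.2) * 100
ratio = 0.1349
eta = 13.4886


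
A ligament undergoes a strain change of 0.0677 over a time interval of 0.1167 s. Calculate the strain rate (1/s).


strain_rate = delta_strain / delta_t
strain_rate = 0.0677 / 0.1167
strain_rate = 0.5801


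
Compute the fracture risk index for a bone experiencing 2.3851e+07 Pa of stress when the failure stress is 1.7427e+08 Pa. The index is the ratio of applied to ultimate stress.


FRI = applied / ultimate
FRI = 2.3851e+07 / 1.7427e+08
FRI = 0.1369


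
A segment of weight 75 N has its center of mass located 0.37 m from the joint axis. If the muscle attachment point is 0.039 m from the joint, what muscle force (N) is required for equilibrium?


F_muscle = W * d_load / d_muscle
F_muscle = 75 * 0.37 / 0.039
Numerator = 27.7500
F_muscle = 711.5385


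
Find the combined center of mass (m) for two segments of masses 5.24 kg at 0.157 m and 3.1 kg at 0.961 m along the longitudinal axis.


COM = (m1*x1 + m2*x2) / (m1 + m2)
COM = (5.24*0.157 + 3.1*0.961) / (5.24 + 3.1)
Numerator = 3.8018
Denominator = 8.3400
COM = 0.4558


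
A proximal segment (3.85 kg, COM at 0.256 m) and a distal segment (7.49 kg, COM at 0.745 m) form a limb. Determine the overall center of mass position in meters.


COM = (m1*x1 + m2*x2) / (m1 + m2)
COM = (3.85*0.256 + 7.49*0.745) / (3.85 + 7.49)
Numerator = 6.5656
Denominator = 11.3400
COM = 0.5790


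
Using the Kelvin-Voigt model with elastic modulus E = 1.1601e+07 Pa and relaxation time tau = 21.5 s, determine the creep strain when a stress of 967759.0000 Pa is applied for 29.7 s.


epsilon(t) = (sigma/E) * (1 - exp(-t/tau))
sigma/E = 967759.0000 / 1.1601e+07 = 0.0834
exp(-t/tau) = exp(-29.7 / 21.5) = 0.2512
epsilon = 0.0834 * (1 - 0.2512)
epsilon = 0.0625


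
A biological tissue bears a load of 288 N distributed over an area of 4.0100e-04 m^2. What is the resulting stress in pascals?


stress = F / A
stress = 288 / 4.0100e-04
stress = 718204.4888


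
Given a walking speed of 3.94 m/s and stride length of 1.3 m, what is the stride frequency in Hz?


f = v / stride_length
f = 3.94 / 1.3
f = 3.0308


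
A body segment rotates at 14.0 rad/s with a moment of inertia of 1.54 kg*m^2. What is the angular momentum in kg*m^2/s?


L = I * omega
L = 1.54 * 14.0
L = 21.5600


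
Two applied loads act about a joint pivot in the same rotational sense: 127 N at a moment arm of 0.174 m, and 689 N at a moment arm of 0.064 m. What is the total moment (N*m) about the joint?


M = F1 * d1 + F2 * d2
M = 127 * 0.174 + 689 * 0.064
M = 22.0980 + 44.0960
M = 66.1940


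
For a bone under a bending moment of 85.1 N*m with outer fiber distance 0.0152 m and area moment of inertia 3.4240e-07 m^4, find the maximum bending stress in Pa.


sigma = M * c / I
sigma = 85.1 * 0.0152 / 3.4240e-07
M * c = 1.2935
sigma = 3.7778e+06


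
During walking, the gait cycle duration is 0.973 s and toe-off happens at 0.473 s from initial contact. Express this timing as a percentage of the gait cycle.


pct = (event_time / cycle_time) * 100
pct = (0.473 / 0.973) * 100
ratio = 0.4861
pct = 48.6125


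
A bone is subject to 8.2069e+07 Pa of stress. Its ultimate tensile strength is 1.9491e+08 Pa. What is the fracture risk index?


FRI = applied / ultimate
FRI = 8.2069e+07 / 1.9491e+08
FRI = 0.4211


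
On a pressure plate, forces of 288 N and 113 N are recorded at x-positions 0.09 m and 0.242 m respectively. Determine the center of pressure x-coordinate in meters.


COP_x = (F1*x1 + F2*x2) / (F1 + F2)
COP_x = (288*0.09 + 113*0.242) / (288 + 113)
Numerator = 53.2660
Denominator = 401
COP_x = 0.1328


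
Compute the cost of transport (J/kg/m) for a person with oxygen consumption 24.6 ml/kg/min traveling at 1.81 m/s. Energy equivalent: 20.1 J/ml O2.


Power per kg = VO2 * 20.1 / 60
Power per kg = 24.6 * 20.1 / 60 = 8.2410 W/kg
Cost = power_per_kg / speed
Cost = 8.2410 / 1.81
Cost = 4.5530


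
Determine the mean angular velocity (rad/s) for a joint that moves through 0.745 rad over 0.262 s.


omega = delta_theta / delta_t
omega = 0.745 / 0.262
omega = 2.8435


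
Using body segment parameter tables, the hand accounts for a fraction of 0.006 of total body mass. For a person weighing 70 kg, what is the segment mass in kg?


m_segment = body_mass * fraction
m_segment = 70 * 0.006
m_segment = 0.4200


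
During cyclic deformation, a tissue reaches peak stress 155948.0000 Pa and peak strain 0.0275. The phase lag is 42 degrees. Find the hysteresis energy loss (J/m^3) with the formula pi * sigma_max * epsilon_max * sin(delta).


E_loss = pi * sigma_max * epsilon_max * sin(delta)
delta = 42 deg = 0.7330 rad
sin(delta) = 0.6691
E_loss = pi * 155948.0000 * 0.0275 * 0.6691
E_loss = 9015.1565


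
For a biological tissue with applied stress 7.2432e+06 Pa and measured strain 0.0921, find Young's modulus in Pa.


E = stress / strain
E = 7.2432e+06 / 0.0921
E = 7.8645e+07


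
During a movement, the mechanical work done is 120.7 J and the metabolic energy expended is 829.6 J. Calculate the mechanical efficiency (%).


eta = (W_mech / E_meta) * 100
eta = (120.7 / 829.6) * 100
ratio = 0.1455
eta = 14.5492


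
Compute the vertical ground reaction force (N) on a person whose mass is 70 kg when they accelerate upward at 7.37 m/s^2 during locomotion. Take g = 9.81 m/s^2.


GRF = m * (g + a)
GRF = 70 * (9.81 + 7.37)
GRF = 70 * 17.1800
GRF = 1202.6000


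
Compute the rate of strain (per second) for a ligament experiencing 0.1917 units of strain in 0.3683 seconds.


strain_rate = delta_strain / delta_t
strain_rate = 0.1917 / 0.3683
strain_rate = 0.5205


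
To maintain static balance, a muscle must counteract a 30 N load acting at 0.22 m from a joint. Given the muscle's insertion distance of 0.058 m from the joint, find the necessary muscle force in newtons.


F_muscle = W * d_load / d_muscle
F_muscle = 30 * 0.22 / 0.058
Numerator = 6.6000
F_muscle = 113.7931


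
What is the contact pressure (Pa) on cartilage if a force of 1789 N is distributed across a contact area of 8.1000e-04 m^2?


P = F / A
P = 1789 / 8.1000e-04
P = 2.2086e+06


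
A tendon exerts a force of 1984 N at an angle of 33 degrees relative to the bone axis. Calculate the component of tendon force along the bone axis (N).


F_eff = F_tendon * cos(theta)
theta = 33 deg = 0.5760 rad
cos(theta) = 0.8387
F_eff = 1984 * 0.8387
F_eff = 1663.9224


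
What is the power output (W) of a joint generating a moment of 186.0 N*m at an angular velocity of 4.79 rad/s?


P = M * omega
P = 186.0 * 4.79
P = 890.9400


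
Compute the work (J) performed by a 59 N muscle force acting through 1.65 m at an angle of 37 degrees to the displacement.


W = F * d * cos(theta)
theta = 37 deg = 0.6458 rad
cos(theta) = 0.7986
W = 59 * 1.65 * 0.7986
W = 77.7472


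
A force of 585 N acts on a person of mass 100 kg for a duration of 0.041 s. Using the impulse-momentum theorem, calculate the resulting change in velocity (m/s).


J = F * dt = 585 * 0.041 = 23.9850 N*s
delta_v = J / m
delta_v = 23.9850 / 100
delta_v = 0.2399


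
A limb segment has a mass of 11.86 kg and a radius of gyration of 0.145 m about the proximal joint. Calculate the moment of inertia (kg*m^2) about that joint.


I = m * k^2
I = 11.86 * 0.145^2
k^2 = 0.0210
I = 0.2494


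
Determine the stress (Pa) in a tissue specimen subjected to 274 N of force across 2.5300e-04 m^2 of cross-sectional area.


stress = F / A
stress = 274 / 2.5300e-04
stress = 1.0830e+06


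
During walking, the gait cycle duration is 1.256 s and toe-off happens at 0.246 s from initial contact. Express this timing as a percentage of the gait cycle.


pct = (event_time / cycle_time) * 100
pct = (0.246 / 1.256) * 100
ratio = 0.1959
pct = 19.5860


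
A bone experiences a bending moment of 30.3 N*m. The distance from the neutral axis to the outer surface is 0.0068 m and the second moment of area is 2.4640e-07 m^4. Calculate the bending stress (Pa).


sigma = M * c / I
sigma = 30.3 * 0.0068 / 2.4640e-07
M * c = 0.2060
sigma = 836201.2987


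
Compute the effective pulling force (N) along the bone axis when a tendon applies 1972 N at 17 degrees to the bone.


F_eff = F_tendon * cos(theta)
theta = 17 deg = 0.2967 rad
cos(theta) = 0.9563
F_eff = 1972 * 0.9563
F_eff = 1885.8330


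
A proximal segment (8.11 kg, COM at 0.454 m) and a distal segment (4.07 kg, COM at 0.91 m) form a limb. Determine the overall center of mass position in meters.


COM = (m1*x1 + m2*x2) / (m1 + m2)
COM = (8.11*0.454 + 4.07*0.91) / (8.11 + 4.07)
Numerator = 7.3856
Denominator = 12.1800
COM = 0.6064


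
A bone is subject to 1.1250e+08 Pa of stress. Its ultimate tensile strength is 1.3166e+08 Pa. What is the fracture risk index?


FRI = applied / ultimate
FRI = 1.1250e+08 / 1.3166e+08
FRI = 0.8545


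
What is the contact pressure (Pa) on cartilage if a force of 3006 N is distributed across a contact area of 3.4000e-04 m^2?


P = F / A
P = 3006 / 3.4000e-04
P = 8.8412e+06


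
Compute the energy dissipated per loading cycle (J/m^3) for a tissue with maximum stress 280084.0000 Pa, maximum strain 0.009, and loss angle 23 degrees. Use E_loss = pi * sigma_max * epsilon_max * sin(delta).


E_loss = pi * sigma_max * epsilon_max * sin(delta)
delta = 23 deg = 0.4014 rad
sin(delta) = 0.3907
E_loss = pi * 280084.0000 * 0.009 * 0.3907
E_loss = 3094.2735


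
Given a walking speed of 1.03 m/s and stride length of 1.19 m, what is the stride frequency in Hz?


f = v / stride_length
f = 1.03 / 1.19
f = 0.8655


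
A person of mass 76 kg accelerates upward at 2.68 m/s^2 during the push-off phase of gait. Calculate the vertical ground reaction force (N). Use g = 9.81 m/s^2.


GRF = m * (g + a)
GRF = 76 * (9.81 + 2.68)
GRF = 76 * 12.4900
GRF = 949.2400


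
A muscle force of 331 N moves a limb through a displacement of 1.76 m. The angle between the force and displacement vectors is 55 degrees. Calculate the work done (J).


W = F * d * cos(theta)
theta = 55 deg = 0.9599 rad
cos(theta) = 0.5736
W = 331 * 1.76 * 0.5736
W = 334.1427


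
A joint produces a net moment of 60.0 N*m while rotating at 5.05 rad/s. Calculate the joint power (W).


P = M * omega
P = 60.0 * 5.05
P = 303.0000


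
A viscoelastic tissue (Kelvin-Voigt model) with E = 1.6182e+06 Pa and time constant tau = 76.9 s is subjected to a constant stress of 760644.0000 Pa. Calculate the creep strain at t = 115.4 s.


epsilon(t) = (sigma/E) * (1 - exp(-t/tau))
sigma/E = 760644.0000 / 1.6182e+06 = 0.4701
exp(-t/tau) = exp(-115.4 / 76.9) = 0.2230
epsilon = 0.4701 * (1 - 0.2230)
epsilon = 0.3652


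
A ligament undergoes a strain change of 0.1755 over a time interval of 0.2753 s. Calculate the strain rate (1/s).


strain_rate = delta_strain / delta_t
strain_rate = 0.1755 / 0.2753
strain_rate = 0.6375


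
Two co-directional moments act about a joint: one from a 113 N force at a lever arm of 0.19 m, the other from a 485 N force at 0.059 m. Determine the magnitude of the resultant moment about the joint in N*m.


M = F1 * d1 + F2 * d2
M = 113 * 0.19 + 485 * 0.059
M = 21.4700 + 28.6150
M = 50.0850


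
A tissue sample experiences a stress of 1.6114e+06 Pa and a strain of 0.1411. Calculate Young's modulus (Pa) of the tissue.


E = stress / strain
E = 1.6114e+06 / 0.1411
E = 1.1420e+07


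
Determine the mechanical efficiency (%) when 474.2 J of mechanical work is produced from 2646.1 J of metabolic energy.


eta = (W_mech / E_meta) * 100
eta = (474.2 / 2646.1) * 100
ratio = 0.1792
eta = 17.9207


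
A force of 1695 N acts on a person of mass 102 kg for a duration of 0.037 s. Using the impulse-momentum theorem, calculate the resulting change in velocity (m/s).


J = F * dt = 1695 * 0.037 = 62.7150 N*s
delta_v = J / m
delta_v = 62.7150 / 102
delta_v = 0.6149


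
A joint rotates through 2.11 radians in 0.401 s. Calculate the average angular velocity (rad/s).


omega = delta_theta / delta_t
omega = 2.11 / 0.401
omega = 5.2618


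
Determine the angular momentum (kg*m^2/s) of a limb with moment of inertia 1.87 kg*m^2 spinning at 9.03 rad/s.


L = I * omega
L = 1.87 * 9.03
L = 16.8861


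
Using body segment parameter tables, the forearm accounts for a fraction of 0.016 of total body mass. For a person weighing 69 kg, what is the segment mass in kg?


m_segment = body_mass * fraction
m_segment = 69 * 0.016
m_segment = 1.1040


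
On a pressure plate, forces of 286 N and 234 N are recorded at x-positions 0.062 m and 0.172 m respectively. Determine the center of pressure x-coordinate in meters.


COP_x = (F1*x1 + F2*x2) / (F1 + F2)
COP_x = (286*0.062 + 234*0.172) / (286 + 234)
Numerator = 57.9800
Denominator = 520
COP_x = 0.1115


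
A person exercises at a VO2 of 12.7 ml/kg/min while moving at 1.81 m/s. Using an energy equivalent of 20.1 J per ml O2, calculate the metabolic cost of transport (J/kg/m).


Power per kg = VO2 * 20.1 / 60
Power per kg = 12.7 * 20.1 / 60 = 4.2545 W/kg
Cost = power_per_kg / speed
Cost = 4.2545 / 1.81
Cost = 2.3506


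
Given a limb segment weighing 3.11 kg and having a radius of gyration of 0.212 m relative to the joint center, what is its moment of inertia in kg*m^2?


I = m * k^2
I = 3.11 * 0.212^2
k^2 = 0.0449
I = 0.1398


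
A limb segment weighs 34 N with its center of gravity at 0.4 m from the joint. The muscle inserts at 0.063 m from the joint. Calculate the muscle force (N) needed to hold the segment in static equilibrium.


F_muscle = W * d_load / d_muscle
F_muscle = 34 * 0.4 / 0.063
Numerator = 13.6000
F_muscle = 215.8730


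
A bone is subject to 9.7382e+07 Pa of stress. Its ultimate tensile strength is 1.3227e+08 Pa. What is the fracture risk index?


FRI = applied / ultimate
FRI = 9.7382e+07 / 1.3227e+08
FRI = 0.7362


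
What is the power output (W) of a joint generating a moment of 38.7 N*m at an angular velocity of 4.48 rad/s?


P = M * omega
P = 38.7 * 4.48
P = 173.3760


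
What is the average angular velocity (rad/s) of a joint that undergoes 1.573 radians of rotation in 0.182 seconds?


omega = delta_theta / delta_t
omega = 1.573 / 0.182
omega = 8.6429


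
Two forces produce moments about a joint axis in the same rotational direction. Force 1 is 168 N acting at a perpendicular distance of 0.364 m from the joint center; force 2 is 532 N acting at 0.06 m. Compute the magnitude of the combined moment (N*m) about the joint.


M = F1 * d1 + F2 * d2
M = 168 * 0.364 + 532 * 0.06
M = 61.1520 + 31.9200
M = 93.0720


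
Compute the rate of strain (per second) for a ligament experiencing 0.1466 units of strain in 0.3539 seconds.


strain_rate = delta_strain / delta_t
strain_rate = 0.1466 / 0.3539
strain_rate = 0.4142


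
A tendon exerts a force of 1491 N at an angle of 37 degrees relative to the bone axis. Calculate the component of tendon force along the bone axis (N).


F_eff = F_tendon * cos(theta)
theta = 37 deg = 0.6458 rad
cos(theta) = 0.7986
F_eff = 1491 * 0.7986
F_eff = 1190.7655


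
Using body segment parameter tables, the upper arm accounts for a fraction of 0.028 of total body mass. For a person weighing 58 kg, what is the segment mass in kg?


m_segment = body_mass * fraction
m_segment = 58 * 0.028
m_segment = 1.6240


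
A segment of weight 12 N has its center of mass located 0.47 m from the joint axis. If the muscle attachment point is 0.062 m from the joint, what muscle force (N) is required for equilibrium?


F_muscle = W * d_load / d_muscle
F_muscle = 12 * 0.47 / 0.062
Numerator = 5.6400
F_muscle = 90.9677


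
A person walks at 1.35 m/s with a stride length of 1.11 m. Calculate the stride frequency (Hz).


f = v / stride_length
f = 1.35 / 1.11
f = 1.2162


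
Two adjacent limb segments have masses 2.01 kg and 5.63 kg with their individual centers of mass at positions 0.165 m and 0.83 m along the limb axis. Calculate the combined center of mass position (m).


COM = (m1*x1 + m2*x2) / (m1 + m2)
COM = (2.01*0.165 + 5.63*0.83) / (2.01 + 5.63)
Numerator = 5.0045
Denominator = 7.6400
COM = 0.6550


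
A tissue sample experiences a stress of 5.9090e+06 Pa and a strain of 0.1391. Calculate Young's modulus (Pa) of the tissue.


E = stress / strain
E = 5.9090e+06 / 0.1391
E = 4.2480e+07


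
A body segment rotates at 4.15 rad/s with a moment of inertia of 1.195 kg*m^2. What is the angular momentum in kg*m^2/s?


L = I * omega
L = 1.195 * 4.15
L = 4.9593


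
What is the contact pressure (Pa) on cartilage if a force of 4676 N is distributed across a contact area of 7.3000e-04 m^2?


P = F / A
P = 4676 / 7.3000e-04
P = 6.4055e+06


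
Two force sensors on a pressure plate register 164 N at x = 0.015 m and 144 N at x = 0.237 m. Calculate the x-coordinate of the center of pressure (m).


COP_x = (F1*x1 + F2*x2) / (F1 + F2)
COP_x = (164*0.015 + 144*0.237) / (164 + 144)
Numerator = 36.5880
Denominator = 308
COP_x = 0.1188


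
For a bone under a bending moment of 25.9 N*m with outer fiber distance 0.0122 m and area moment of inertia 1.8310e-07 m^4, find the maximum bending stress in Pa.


sigma = M * c / I
sigma = 25.9 * 0.0122 / 1.8310e-07
M * c = 0.3160
sigma = 1.7257e+06


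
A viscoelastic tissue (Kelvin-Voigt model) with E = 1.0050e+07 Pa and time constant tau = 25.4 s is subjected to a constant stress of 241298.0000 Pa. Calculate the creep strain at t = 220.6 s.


epsilon(t) = (sigma/E) * (1 - exp(-t/tau))
sigma/E = 241298.0000 / 1.0050e+07 = 0.0240
exp(-t/tau) = exp(-220.6 / 25.4) = 1.6910e-04
epsilon = 0.0240 * (1 - 1.6910e-04)
epsilon = 0.0240


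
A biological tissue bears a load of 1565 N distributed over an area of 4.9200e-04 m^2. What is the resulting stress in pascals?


stress = F / A
stress = 1565 / 4.9200e-04
stress = 3.1809e+06


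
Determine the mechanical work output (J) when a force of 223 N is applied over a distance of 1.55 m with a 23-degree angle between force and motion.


W = F * d * cos(theta)
theta = 23 deg = 0.4014 rad
cos(theta) = 0.9205
W = 223 * 1.55 * 0.9205
W = 318.1725


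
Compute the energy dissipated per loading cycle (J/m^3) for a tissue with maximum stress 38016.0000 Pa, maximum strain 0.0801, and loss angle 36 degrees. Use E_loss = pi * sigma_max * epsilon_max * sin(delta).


E_loss = pi * sigma_max * epsilon_max * sin(delta)
delta = 36 deg = 0.6283 rad
sin(delta) = 0.5878
E_loss = pi * 38016.0000 * 0.0801 * 0.5878
E_loss = 5622.9924
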